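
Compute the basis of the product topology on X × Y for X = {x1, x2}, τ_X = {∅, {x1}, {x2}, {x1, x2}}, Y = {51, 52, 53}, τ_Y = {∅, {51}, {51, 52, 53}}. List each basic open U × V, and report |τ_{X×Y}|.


Basis B = {∅ × ∅, {x1} × {51}, {x2} × {51}, {x1, x2} × {51}, {x1} × {51, 52, 53}, {x2} × {51, 52, 53}, {x1, x2} × {51, 52, 53}}; |τ_{X×Y}| = 9.

Enumerate products U × V with U ∈ τ_X, V ∈ τ_Y (deduplicated):
  ∅ × ∅ = {} (∅)
  {x1} × {51} = {(x1,51)}
  {x2} × {51} = {(x2,51)}
  {x1, x2} × {51} = {(x1,51), (x2,51)}
  {x1} × {51, 52, 53} = {(x1,51), (x1,52), (x1,53)}
  {x2} × {51, 52, 53} = {(x2,51), (x2,52), (x2,53)}
  {x1, x2} × {51, 52, 53} = {(x1,51), (x1,52), (x1,53), (x2,51), (x2,52), (x2,53)}
These 7 distinct sets form the basis B.
Close under arbitrary unions to get τ_{X×Y}; counting gives |τ_{X×Y}| = 9.


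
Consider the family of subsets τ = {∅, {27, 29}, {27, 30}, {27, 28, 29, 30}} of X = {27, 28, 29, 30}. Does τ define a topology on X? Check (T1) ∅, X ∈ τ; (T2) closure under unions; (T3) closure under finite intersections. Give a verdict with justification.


τ is NOT a topology on X.

Axiom (T1): ∅ ∈ τ? Yes; X ∈ τ? Yes.
Axiom (T2/T3): check pairwise unions and intersections of members of τ.
Counterexample for (T3): {27, 29} ∩ {27, 30} = {27} ∉ τ. Therefore τ is NOT a topology.


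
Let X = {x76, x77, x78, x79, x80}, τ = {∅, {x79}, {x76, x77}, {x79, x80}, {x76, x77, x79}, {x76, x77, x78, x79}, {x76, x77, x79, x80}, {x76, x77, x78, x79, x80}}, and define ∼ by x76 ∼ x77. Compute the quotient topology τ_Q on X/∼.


X/∼ = {[x76=x77], [x78], [x79], [x80]}; |τ_Q| = 8.

Equivalence classes: [x76=x77], [x78], [x79], [x80].
Quotient map π: X → X/∼ sends x76 ↦ [x76=x77], x77 ↦ [x76=x77], x78 ↦ [x78], x79 ↦ [x79], x80 ↦ [x80].
For each subset V ⊆ X/∼, compute π^{-1}(V) ⊆ X and check whether π^{-1}(V) ∈ τ. V is open in τ_Q iff π^{-1}(V) ∈ τ.
  V = {}: π^{-1}(V) = ∅ ∈ τ ✓.
  V = {[x76=x77]}: π^{-1}(V) = {x76, x77} ∈ τ ✓.
  V = {[x78]}: π^{-1}(V) = {x78} ∉ τ ✗.
  V = {[x76=x77], [x78]}: π^{-1}(V) = {x76, x77, x78} ∉ τ ✗.
  V = {[x79]}: π^{-1}(V) = {x79} ∈ τ ✓.
  V = {[x76=x77], [x79]}: π^{-1}(V) = {x76, x77, x79} ∈ τ ✓.
  V = {[x78], [x79]}: π^{-1}(V) = {x78, x79} ∉ τ ✗.
  V = {[x76=x77], [x78], [x79]}: π^{-1}(V) = {x76, x77, x78, x79} ∈ τ ✓.
  V = {[x80]}: π^{-1}(V) = {x80} ∉ τ ✗.
  V = {[x76=x77], [x80]}: π^{-1}(V) = {x76, x77, x80} ∉ τ ✗.
  V = {[x78], [x80]}: π^{-1}(V) = {x78, x80} ∉ τ ✗.
  V = {[x76=x77], [x78], [x80]}: π^{-1}(V) = {x76, x77, x78, x80} ∉ τ ✗.
  V = {[x79], [x80]}: π^{-1}(V) = {x79, x80} ∈ τ ✓.
  V = {[x76=x77], [x79], [x80]}: π^{-1}(V) = {x76, x77, x79, x80} ∈ τ ✓.
  V = {[x78], [x79], [x80]}: π^{-1}(V) = {x78, x79, x80} ∉ τ ✗.
  V = {[x76=x77], [x78], [x79], [x80]}: π^{-1}(V) = {x76, x77, x78, x79, x80} ∈ τ ✓.
Open sets in the quotient: τ_Q = {{}, {[x76=x77]}, {[x79]}, {[x76=x77], [x79]}, {[x76=x77], [x78], [x79]}, {[x79], [x80]}, {[x76=x77], [x79], [x80]}, {[x76=x77], [x78], [x79], [x80]}} (8 elements).


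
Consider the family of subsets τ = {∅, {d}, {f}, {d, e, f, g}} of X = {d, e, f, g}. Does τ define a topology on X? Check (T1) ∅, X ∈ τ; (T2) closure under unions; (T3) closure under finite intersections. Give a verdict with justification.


τ is NOT a topology on X.

Axiom (T1): ∅ ∈ τ? Yes; X ∈ τ? Yes.
Axiom (T2/T3): check pairwise unions and intersections of members of τ.
Counterexample for (T2): {d} ∪ {f} = {d, f} ∉ τ. Therefore τ is NOT a topology.


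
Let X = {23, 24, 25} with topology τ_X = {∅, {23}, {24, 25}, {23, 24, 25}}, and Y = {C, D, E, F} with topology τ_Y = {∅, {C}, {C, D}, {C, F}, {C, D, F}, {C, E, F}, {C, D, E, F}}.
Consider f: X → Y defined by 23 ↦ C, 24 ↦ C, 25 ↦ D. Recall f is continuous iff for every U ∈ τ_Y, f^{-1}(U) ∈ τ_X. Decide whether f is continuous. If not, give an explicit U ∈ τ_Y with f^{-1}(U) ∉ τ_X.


f is NOT continuous.

Compute f^{-1}(U) for each U ∈ τ_Y:
  U = ∅: f^{-1}(U) = ∅ ∈ τ_X ✓.
  U = {C}: f^{-1}(U) = {23, 24} ∉ τ_X ✗.
  U = {C, D}: f^{-1}(U) = {23, 24, 25} ∈ τ_X ✓.
  U = {C, F}: f^{-1}(U) = {23, 24} ∉ τ_X ✗.
  U = {C, D, F}: f^{-1}(U) = {23, 24, 25} ∈ τ_X ✓.
  U = {C, E, F}: f^{-1}(U) = {23, 24} ∉ τ_X ✗.
  U = {C, D, E, F}: f^{-1}(U) = {23, 24, 25} ∈ τ_X ✓.
Found U = {C} with f^{-1}(U) = {23, 24} not in τ_X. Therefore f is NOT continuous.


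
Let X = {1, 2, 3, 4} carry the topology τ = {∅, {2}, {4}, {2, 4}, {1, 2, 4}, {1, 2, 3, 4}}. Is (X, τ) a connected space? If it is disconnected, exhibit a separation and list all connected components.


(X, τ) is connected.

Find clopen sets (U ∈ τ with X ∖ U ∈ τ):
  U = ∅, X ∖ U = {1, 2, 3, 4} — both open, so U is clopen.
  U = {1, 2, 3, 4}, X ∖ U = ∅ — both open, so U is clopen.
Only trivial clopens (∅ and X) exist, so (X, τ) is connected.
Compute connected components by grouping points that agree on all clopens:
  component: {1, 2, 3, 4}


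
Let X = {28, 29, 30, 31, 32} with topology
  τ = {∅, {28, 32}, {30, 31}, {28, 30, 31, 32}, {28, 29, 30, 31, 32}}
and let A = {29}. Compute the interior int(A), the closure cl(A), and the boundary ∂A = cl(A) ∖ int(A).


int(A) = ∅, cl(A) = {29}, ∂A = {29}.

Closed sets in (X, τ) are complements of opens:
  closed(X, τ) = {∅, {29}, {28, 29, 32}, {29, 30, 31}, {28, 29, 30, 31, 32}}.
int(A) = ⋃ {U ∈ τ : U ⊆ A}. Opens contained in A: ∅.
Taking the union of these: int(A) = ∅.
cl(A) = ⋂ {C closed : A ⊆ C}. Closed sets containing A: {29}, {28, 29, 32}, {29, 30, 31}, {28, 29, 30, 31, 32}.
Intersecting these: cl(A) = {29}.
∂A = cl(A) ∖ int(A) = {29} ∖ ∅ = {29}.


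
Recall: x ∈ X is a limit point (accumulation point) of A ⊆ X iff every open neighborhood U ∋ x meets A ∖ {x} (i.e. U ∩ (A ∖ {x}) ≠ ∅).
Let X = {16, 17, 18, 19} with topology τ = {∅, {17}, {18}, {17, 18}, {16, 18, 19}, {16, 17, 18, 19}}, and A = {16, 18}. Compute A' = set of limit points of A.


A' = {16, 19}

For each x ∈ X, list the open sets U ∈ τ with x ∈ U, then check whether U ∩ (A ∖ {x}) ≠ ∅ for every such U.
  x = 16: opens ∋ x are {16, 18, 19}, {16, 17, 18, 19}; each meets A ∖ {16}, so x IS a limit point.
  x = 17: open {17} ∋ x has {17} ∩ (A ∖ {17}) = ∅, so x is NOT a limit point.
  x = 18: open {18} ∋ x has {18} ∩ (A ∖ {18}) = ∅, so x is NOT a limit point.
  x = 19: opens ∋ x are {16, 18, 19}, {16, 17, 18, 19}; each meets A ∖ {19}, so x IS a limit point.
Collecting: A' = {16, 19}.


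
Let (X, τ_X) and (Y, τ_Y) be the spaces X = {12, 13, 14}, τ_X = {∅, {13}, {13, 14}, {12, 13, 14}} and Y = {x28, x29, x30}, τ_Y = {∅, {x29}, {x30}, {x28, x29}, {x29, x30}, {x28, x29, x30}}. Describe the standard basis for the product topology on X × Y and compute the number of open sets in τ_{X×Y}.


Basis B = {∅ × ∅, {13} × {x29}, {13} × {x30}, {13} × {x28, x29}, {13} × {x29, x30}, {13, 14} × {x29}, {13, 14} × {x30}, {12, 13, 14} × {x29}, {12, 13, 14} × {x30}, {13} × {x28, x29, x30}, {13, 14} × {x28, x29}, {13, 14} × {x29, x30}, {12, 13, 14} × {x28, x29}, {12, 13, 14} × {x29, x30}, {13, 14} × {x28, x29, x30}, {12, 13, 14} × {x28, x29, x30}}; |τ_{X×Y}| = 40.

Enumerate products U × V with U ∈ τ_X, V ∈ τ_Y (deduplicated):
  ∅ × ∅ = {} (∅)
  {13} × {x29} = {(13,x29)}
  {13} × {x30} = {(13,x30)}
  {13} × {x28, x29} = {(13,x28), (13,x29)}
  {13} × {x29, x30} = {(13,x29), (13,x30)}
  {13, 14} × {x29} = {(13,x29), (14,x29)}
  {13, 14} × {x30} = {(13,x30), (14,x30)}
  {12, 13, 14} × {x29} = {(12,x29), (13,x29), (14,x29)}
  {12, 13, 14} × {x30} = {(12,x30), (13,x30), (14,x30)}
  {13} × {x28, x29, x30} = {(13,x28), (13,x29), (13,x30)}
  {13, 14} × {x28, x29} = {(13,x28), (13,x29), (14,x28), (14,x29)}
  {13, 14} × {x29, x30} = {(13,x29), (13,x30), (14,x29), (14,x30)}
  {12, 13, 14} × {x28, x29} = {(12,x28), (12,x29), (13,x28), (13,x29), (14,x28), (14,x29)}
  {12, 13, 14} × {x29, x30} = {(12,x29), (12,x30), (13,x29), (13,x30), (14,x29), (14,x30)}
  {13, 14} × {x28, x29, x30} = {(13,x28), (13,x29), (13,x30), (14,x28), (14,x29), (14,x30)}
  {12, 13, 14} × {x28, x29, x30} = {(12,x28), (12,x29), (12,x30), (13,x28), (13,x29), (13,x30), (14,x28), (14,x29), (14,x30)}
These 16 distinct sets form the basis B.
Close under arbitrary unions to get τ_{X×Y}; counting gives |τ_{X×Y}| = 40.


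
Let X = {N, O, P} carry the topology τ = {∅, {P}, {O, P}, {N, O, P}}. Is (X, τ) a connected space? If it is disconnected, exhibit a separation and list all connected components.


(X, τ) is connected.

Find clopen sets (U ∈ τ with X ∖ U ∈ τ):
  U = ∅, X ∖ U = {N, O, P} — both open, so U is clopen.
  U = {N, O, P}, X ∖ U = ∅ — both open, so U is clopen.
Only trivial clopens (∅ and X) exist, so (X, τ) is connected.
Compute connected components by grouping points that agree on all clopens:
  component: {N, O, P}


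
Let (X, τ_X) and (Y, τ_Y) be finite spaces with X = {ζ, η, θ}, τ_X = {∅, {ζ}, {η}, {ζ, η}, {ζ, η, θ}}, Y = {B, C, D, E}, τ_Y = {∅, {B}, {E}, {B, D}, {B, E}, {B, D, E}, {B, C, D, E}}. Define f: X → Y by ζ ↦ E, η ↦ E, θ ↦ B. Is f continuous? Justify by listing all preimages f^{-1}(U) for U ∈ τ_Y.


f is NOT continuous.

Compute f^{-1}(U) for each U ∈ τ_Y:
  U = ∅: f^{-1}(U) = ∅ ∈ τ_X ✓.
  U = {B}: f^{-1}(U) = {θ} ∉ τ_X ✗.
  U = {E}: f^{-1}(U) = {ζ, η} ∈ τ_X ✓.
  U = {B, D}: f^{-1}(U) = {θ} ∉ τ_X ✗.
  U = {B, E}: f^{-1}(U) = {ζ, η, θ} ∈ τ_X ✓.
  U = {B, D, E}: f^{-1}(U) = {ζ, η, θ} ∈ τ_X ✓.
  U = {B, C, D, E}: f^{-1}(U) = {ζ, η, θ} ∈ τ_X ✓.
Found U = {B} with f^{-1}(U) = {θ} not in τ_X. Therefore f is NOT continuous.


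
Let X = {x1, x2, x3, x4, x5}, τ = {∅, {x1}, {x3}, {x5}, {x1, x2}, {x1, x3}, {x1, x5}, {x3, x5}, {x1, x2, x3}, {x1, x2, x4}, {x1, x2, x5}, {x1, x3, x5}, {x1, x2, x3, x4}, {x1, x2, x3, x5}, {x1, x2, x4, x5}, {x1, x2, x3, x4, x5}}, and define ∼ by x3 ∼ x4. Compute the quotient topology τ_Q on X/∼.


X/∼ = {[x1], [x2], [x3=x4], [x5]}; |τ_Q| = 8.

Equivalence classes: [x1], [x2], [x3=x4], [x5].
Quotient map π: X → X/∼ sends x1 ↦ [x1], x2 ↦ [x2], x3 ↦ [x3=x4], x4 ↦ [x3=x4], x5 ↦ [x5].
For each subset V ⊆ X/∼, compute π^{-1}(V) ⊆ X and check whether π^{-1}(V) ∈ τ. V is open in τ_Q iff π^{-1}(V) ∈ τ.
  V = {}: π^{-1}(V) = ∅ ∈ τ ✓.
  V = {[x1]}: π^{-1}(V) = {x1} ∈ τ ✓.
  V = {[x2]}: π^{-1}(V) = {x2} ∉ τ ✗.
  V = {[x1], [x2]}: π^{-1}(V) = {x1, x2} ∈ τ ✓.
  V = {[x3=x4]}: π^{-1}(V) = {x3, x4} ∉ τ ✗.
  V = {[x1], [x3=x4]}: π^{-1}(V) = {x1, x3, x4} ∉ τ ✗.
  V = {[x2], [x3=x4]}: π^{-1}(V) = {x2, x3, x4} ∉ τ ✗.
  V = {[x1], [x2], [x3=x4]}: π^{-1}(V) = {x1, x2, x3, x4} ∈ τ ✓.
  V = {[x5]}: π^{-1}(V) = {x5} ∈ τ ✓.
  V = {[x1], [x5]}: π^{-1}(V) = {x1, x5} ∈ τ ✓.
  V = {[x2], [x5]}: π^{-1}(V) = {x2, x5} ∉ τ ✗.
  V = {[x1], [x2], [x5]}: π^{-1}(V) = {x1, x2, x5} ∈ τ ✓.
  V = {[x3=x4], [x5]}: π^{-1}(V) = {x3, x4, x5} ∉ τ ✗.
  V = {[x1], [x3=x4], [x5]}: π^{-1}(V) = {x1, x3, x4, x5} ∉ τ ✗.
  V = {[x2], [x3=x4], [x5]}: π^{-1}(V) = {x2, x3, x4, x5} ∉ τ ✗.
  V = {[x1], [x2], [x3=x4], [x5]}: π^{-1}(V) = {x1, x2, x3, x4, x5} ∈ τ ✓.
Open sets in the quotient: τ_Q = {{}, {[x1]}, {[x1], [x2]}, {[x1], [x2], [x3=x4]}, {[x5]}, {[x1], [x5]}, {[x1], [x2], [x5]}, {[x1], [x2], [x3=x4], [x5]}} (8 elements).


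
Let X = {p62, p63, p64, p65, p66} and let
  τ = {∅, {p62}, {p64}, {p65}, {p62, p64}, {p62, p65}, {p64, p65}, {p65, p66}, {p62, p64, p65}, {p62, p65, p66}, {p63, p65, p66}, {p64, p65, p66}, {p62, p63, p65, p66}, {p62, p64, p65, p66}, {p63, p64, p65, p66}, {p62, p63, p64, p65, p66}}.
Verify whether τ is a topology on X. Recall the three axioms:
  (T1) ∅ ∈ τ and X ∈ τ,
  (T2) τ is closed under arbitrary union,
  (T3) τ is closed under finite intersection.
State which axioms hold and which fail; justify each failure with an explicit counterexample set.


τ IS a topology on X.

Axiom (T1): ∅ ∈ τ? Yes; X ∈ τ? Yes.
Axiom (T2/T3): check pairwise unions and intersections of members of τ.
All pairwise intersections and unions checked — each lies in τ. Therefore τ satisfies (T1), (T2), (T3): it IS a topology on X.


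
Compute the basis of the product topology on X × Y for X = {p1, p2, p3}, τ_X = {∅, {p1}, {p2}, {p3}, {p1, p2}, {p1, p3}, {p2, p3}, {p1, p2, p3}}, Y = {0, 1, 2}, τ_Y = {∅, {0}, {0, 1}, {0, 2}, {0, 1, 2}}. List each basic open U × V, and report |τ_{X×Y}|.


Basis B = {∅ × ∅, {p1} × {0}, {p2} × {0}, {p3} × {0}, {p1} × {0, 1}, {p1} × {0, 2}, {p1, p2} × {0}, {p1, p3} × {0}, {p2} × {0, 1}, {p2} × {0, 2}, {p2, p3} × {0}, {p3} × {0, 1}, {p3} × {0, 2}, {p1} × {0, 1, 2}, {p1, p2, p3} × {0}, {p2} × {0, 1, 2}, {p3} × {0, 1, 2}, {p1, p2} × {0, 1}, {p1, p3} × {0, 1}, {p1, p2} × {0, 2}, {p1, p3} × {0, 2}, {p2, p3} × {0, 1}, {p2, p3} × {0, 2}, {p1, p2} × {0, 1, 2}, {p1, p3} × {0, 1, 2}, {p1, p2, p3} × {0, 1}, {p1, p2, p3} × {0, 2}, {p2, p3} × {0, 1, 2}, {p1, p2, p3} × {0, 1, 2}}; |τ_{X×Y}| = 125.

Enumerate products U × V with U ∈ τ_X, V ∈ τ_Y (deduplicated):
  ∅ × ∅ = {} (∅)
  {p1} × {0} = {(p1,0)}
  {p2} × {0} = {(p2,0)}
  {p3} × {0} = {(p3,0)}
  {p1} × {0, 1} = {(p1,0), (p1,1)}
  {p1} × {0, 2} = {(p1,0), (p1,2)}
  {p1, p2} × {0} = {(p1,0), (p2,0)}
  {p1, p3} × {0} = {(p1,0), (p3,0)}
  {p2} × {0, 1} = {(p2,0), (p2,1)}
  {p2} × {0, 2} = {(p2,0), (p2,2)}
  {p2, p3} × {0} = {(p2,0), (p3,0)}
  {p3} × {0, 1} = {(p3,0), (p3,1)}
  {p3} × {0, 2} = {(p3,0), (p3,2)}
  {p1} × {0, 1, 2} = {(p1,0), (p1,1), (p1,2)}
  {p1, p2, p3} × {0} = {(p1,0), (p2,0), (p3,0)}
  {p2} × {0, 1, 2} = {(p2,0), (p2,1), (p2,2)}
  {p3} × {0, 1, 2} = {(p3,0), (p3,1), (p3,2)}
  {p1, p2} × {0, 1} = {(p1,0), (p1,1), (p2,0), (p2,1)}
  {p1, p3} × {0, 1} = {(p1,0), (p1,1), (p3,0), (p3,1)}
  {p1, p2} × {0, 2} = {(p1,0), (p1,2), (p2,0), (p2,2)}
  {p1, p3} × {0, 2} = {(p1,0), (p1,2), (p3,0), (p3,2)}
  {p2, p3} × {0, 1} = {(p2,0), (p2,1), (p3,0), (p3,1)}
  {p2, p3} × {0, 2} = {(p2,0), (p2,2), (p3,0), (p3,2)}
  {p1, p2} × {0, 1, 2} = {(p1,0), (p1,1), (p1,2), (p2,0), (p2,1), (p2,2)}
  {p1, p3} × {0, 1, 2} = {(p1,0), (p1,1), (p1,2), (p3,0), (p3,1), (p3,2)}
  {p1, p2, p3} × {0, 1} = {(p1,0), (p1,1), (p2,0), (p2,1), (p3,0), (p3,1)}
  {p1, p2, p3} × {0, 2} = {(p1,0), (p1,2), (p2,0), (p2,2), (p3,0), (p3,2)}
  {p2, p3} × {0, 1, 2} = {(p2,0), (p2,1), (p2,2), (p3,0), (p3,1), (p3,2)}
  {p1, p2, p3} × {0, 1, 2} = {(p1,0), (p1,1), (p1,2), (p2,0), (p2,1), (p2,2), (p3,0), (p3,1), (p3,2)}
These 29 distinct sets form the basis B.
Close under arbitrary unions to get τ_{X×Y}; counting gives |τ_{X×Y}| = 125.


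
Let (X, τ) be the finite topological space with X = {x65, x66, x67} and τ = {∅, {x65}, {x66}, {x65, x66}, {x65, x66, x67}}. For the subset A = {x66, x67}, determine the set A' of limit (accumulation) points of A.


A' = {x67}

For each x ∈ X, list the open sets U ∈ τ with x ∈ U, then check whether U ∩ (A ∖ {x}) ≠ ∅ for every such U.
  x = x65: open {x65} ∋ x has {x65} ∩ (A ∖ {x65}) = ∅, so x is NOT a limit point.
  x = x66: open {x66} ∋ x has {x66} ∩ (A ∖ {x66}) = ∅, so x is NOT a limit point.
  x = x67: opens ∋ x are {x65, x66, x67}; each meets A ∖ {x67}, so x IS a limit point.
Collecting: A' = {x67}.


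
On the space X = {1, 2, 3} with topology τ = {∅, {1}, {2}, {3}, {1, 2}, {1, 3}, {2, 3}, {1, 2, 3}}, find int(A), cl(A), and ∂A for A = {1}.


int(A) = {1}, cl(A) = {1}, ∂A = ∅.

Closed sets in (X, τ) are complements of opens:
  closed(X, τ) = {∅, {1}, {2}, {3}, {1, 2}, {1, 3}, {2, 3}, {1, 2, 3}}.
int(A) = ⋃ {U ∈ τ : U ⊆ A}. Opens contained in A: ∅, {1}.
Taking the union of these: int(A) = {1}.
cl(A) = ⋂ {C closed : A ⊆ C}. Closed sets containing A: {1}, {1, 2}, {1, 3}, {1, 2, 3}.
Intersecting these: cl(A) = {1}.
∂A = cl(A) ∖ int(A) = {1} ∖ {1} = ∅.


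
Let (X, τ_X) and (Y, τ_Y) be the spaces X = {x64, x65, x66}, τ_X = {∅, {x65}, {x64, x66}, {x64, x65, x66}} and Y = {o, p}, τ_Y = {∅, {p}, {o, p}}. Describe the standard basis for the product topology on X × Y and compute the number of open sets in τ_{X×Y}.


Basis B = {∅ × ∅, {x65} × {p}, {x64, x66} × {p}, {x65} × {o, p}, {x64, x65, x66} × {p}, {x64, x66} × {o, p}, {x64, x65, x66} × {o, p}}; |τ_{X×Y}| = 9.

Enumerate products U × V with U ∈ τ_X, V ∈ τ_Y (deduplicated):
  ∅ × ∅ = {} (∅)
  {x65} × {p} = {(x65,p)}
  {x64, x66} × {p} = {(x64,p), (x66,p)}
  {x65} × {o, p} = {(x65,o), (x65,p)}
  {x64, x65, x66} × {p} = {(x64,p), (x65,p), (x66,p)}
  {x64, x66} × {o, p} = {(x64,o), (x64,p), (x66,o), (x66,p)}
  {x64, x65, x66} × {o, p} = {(x64,o), (x64,p), (x65,o), (x65,p), (x66,o), (x66,p)}
These 7 distinct sets form the basis B.
Close under arbitrary unions to get τ_{X×Y}; counting gives |τ_{X×Y}| = 9.


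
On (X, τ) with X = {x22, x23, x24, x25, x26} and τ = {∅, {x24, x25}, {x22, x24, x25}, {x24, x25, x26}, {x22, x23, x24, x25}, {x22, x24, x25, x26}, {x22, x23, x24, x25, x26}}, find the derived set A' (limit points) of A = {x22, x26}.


A' = {x23}

For each x ∈ X, list the open sets U ∈ τ with x ∈ U, then check whether U ∩ (A ∖ {x}) ≠ ∅ for every such U.
  x = x22: open {x22, x24, x25} ∋ x has {x22, x24, x25} ∩ (A ∖ {x22}) = ∅, so x is NOT a limit point.
  x = x23: opens ∋ x are {x22, x23, x24, x25}, {x22, x23, x24, x25, x26}; each meets A ∖ {x23}, so x IS a limit point.
  x = x24: open {x24, x25} ∋ x has {x24, x25} ∩ (A ∖ {x24}) = ∅, so x is NOT a limit point.
  x = x25: open {x24, x25} ∋ x has {x24, x25} ∩ (A ∖ {x25}) = ∅, so x is NOT a limit point.
  x = x26: open {x24, x25, x26} ∋ x has {x24, x25, x26} ∩ (A ∖ {x26}) = ∅, so x is NOT a limit point.
Collecting: A' = {x23}.


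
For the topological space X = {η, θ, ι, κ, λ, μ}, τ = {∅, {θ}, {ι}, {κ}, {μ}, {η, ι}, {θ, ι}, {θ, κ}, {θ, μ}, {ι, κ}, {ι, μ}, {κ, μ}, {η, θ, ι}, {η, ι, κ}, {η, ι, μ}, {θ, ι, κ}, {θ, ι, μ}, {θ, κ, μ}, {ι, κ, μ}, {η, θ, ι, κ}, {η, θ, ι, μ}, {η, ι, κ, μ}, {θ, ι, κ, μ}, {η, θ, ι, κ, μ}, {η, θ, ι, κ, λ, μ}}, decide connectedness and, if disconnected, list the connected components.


(X, τ) is connected.

Find clopen sets (U ∈ τ with X ∖ U ∈ τ):
  U = ∅, X ∖ U = {η, θ, ι, κ, λ, μ} — both open, so U is clopen.
  U = {η, θ, ι, κ, λ, μ}, X ∖ U = ∅ — both open, so U is clopen.
Only trivial clopens (∅ and X) exist, so (X, τ) is connected.
Compute connected components by grouping points that agree on all clopens:
  component: {η, θ, ι, κ, λ, μ}


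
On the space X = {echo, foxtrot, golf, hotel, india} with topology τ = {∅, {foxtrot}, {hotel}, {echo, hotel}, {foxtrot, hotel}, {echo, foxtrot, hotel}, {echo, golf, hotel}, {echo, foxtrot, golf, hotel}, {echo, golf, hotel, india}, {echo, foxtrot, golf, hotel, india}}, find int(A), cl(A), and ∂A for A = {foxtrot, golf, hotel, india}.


int(A) = {foxtrot, hotel}, cl(A) = {echo, foxtrot, golf, hotel, india}, ∂A = {echo, golf, india}.

Closed sets in (X, τ) are complements of opens:
  closed(X, τ) = {∅, {foxtrot}, {india}, {foxtrot, india}, {golf, india}, {echo, golf, india}, {foxtrot, golf, india}, {echo, foxtrot, golf, india}, {echo, golf, hotel, india}, {echo, foxtrot, golf, hotel, india}}.
int(A) = ⋃ {U ∈ τ : U ⊆ A}. Opens contained in A: ∅, {foxtrot}, {hotel}, {foxtrot, hotel}.
Taking the union of these: int(A) = {foxtrot, hotel}.
cl(A) = ⋂ {C closed : A ⊆ C}. Closed sets containing A: {echo, foxtrot, golf, hotel, india}.
Intersecting these: cl(A) = {echo, foxtrot, golf, hotel, india}.
∂A = cl(A) ∖ int(A) = {echo, foxtrot, golf, hotel, india} ∖ {foxtrot, hotel} = {echo, golf, india}.


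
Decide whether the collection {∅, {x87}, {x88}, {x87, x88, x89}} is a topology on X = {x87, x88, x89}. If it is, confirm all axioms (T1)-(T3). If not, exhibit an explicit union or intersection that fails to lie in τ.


τ is NOT a topology on X.

Axiom (T1): ∅ ∈ τ? Yes; X ∈ τ? Yes.
Axiom (T2/T3): check pairwise unions and intersections of members of τ.
Counterexample for (T2): {x87} ∪ {x88} = {x87, x88} ∉ τ. Therefore τ is NOT a topology.


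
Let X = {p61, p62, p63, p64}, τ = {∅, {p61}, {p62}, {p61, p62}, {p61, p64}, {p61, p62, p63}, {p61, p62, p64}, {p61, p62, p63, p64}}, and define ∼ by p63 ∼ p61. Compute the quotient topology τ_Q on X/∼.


X/∼ = {[p61=p63], [p62], [p64]}; |τ_Q| = 4.

Equivalence classes: [p61=p63], [p62], [p64].
Quotient map π: X → X/∼ sends p61 ↦ [p61=p63], p62 ↦ [p62], p63 ↦ [p61=p63], p64 ↦ [p64].
For each subset V ⊆ X/∼, compute π^{-1}(V) ⊆ X and check whether π^{-1}(V) ∈ τ. V is open in τ_Q iff π^{-1}(V) ∈ τ.
  V = {}: π^{-1}(V) = ∅ ∈ τ ✓.
  V = {[p61=p63]}: π^{-1}(V) = {p61, p63} ∉ τ ✗.
  V = {[p62]}: π^{-1}(V) = {p62} ∈ τ ✓.
  V = {[p61=p63], [p62]}: π^{-1}(V) = {p61, p62, p63} ∈ τ ✓.
  V = {[p64]}: π^{-1}(V) = {p64} ∉ τ ✗.
  V = {[p61=p63], [p64]}: π^{-1}(V) = {p61, p63, p64} ∉ τ ✗.
  V = {[p62], [p64]}: π^{-1}(V) = {p62, p64} ∉ τ ✗.
  V = {[p61=p63], [p62], [p64]}: π^{-1}(V) = {p61, p62, p63, p64} ∈ τ ✓.
Open sets in the quotient: τ_Q = {{}, {[p62]}, {[p61=p63], [p62]}, {[p61=p63], [p62], [p64]}} (4 elements).


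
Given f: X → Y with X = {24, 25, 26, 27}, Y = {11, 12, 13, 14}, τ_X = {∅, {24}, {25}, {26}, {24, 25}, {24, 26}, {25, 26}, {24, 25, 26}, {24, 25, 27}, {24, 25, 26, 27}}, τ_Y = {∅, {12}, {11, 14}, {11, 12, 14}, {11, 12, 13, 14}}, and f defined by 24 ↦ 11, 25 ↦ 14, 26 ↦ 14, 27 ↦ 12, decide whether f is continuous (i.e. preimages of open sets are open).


f is NOT continuous.

Compute f^{-1}(U) for each U ∈ τ_Y:
  U = ∅: f^{-1}(U) = ∅ ∈ τ_X ✓.
  U = {12}: f^{-1}(U) = {27} ∉ τ_X ✗.
  U = {11, 14}: f^{-1}(U) = {24, 25, 26} ∈ τ_X ✓.
  U = {11, 12, 14}: f^{-1}(U) = {24, 25, 26, 27} ∈ τ_X ✓.
  U = {11, 12, 13, 14}: f^{-1}(U) = {24, 25, 26, 27} ∈ τ_X ✓.
Found U = {12} with f^{-1}(U) = {27} not in τ_X. Therefore f is NOT continuous.


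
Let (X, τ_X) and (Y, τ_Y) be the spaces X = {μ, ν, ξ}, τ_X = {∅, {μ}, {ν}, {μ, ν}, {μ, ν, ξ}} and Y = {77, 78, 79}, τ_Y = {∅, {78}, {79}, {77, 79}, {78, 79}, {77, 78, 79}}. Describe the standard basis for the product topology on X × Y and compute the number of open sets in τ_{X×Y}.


Basis B = {∅ × ∅, {μ} × {78}, {μ} × {79}, {ν} × {78}, {ν} × {79}, {μ} × {77, 79}, {μ} × {78, 79}, {μ, ν} × {78}, {μ, ν} × {79}, {ν} × {77, 79}, {ν} × {78, 79}, {μ} × {77, 78, 79}, {μ, ν, ξ} × {78}, {μ, ν, ξ} × {79}, {ν} × {77, 78, 79}, {μ, ν} × {77, 79}, {μ, ν} × {78, 79}, {μ, ν} × {77, 78, 79}, {μ, ν, ξ} × {77, 79}, {μ, ν, ξ} × {78, 79}, {μ, ν, ξ} × {77, 78, 79}}; |τ_{X×Y}| = 70.

Enumerate products U × V with U ∈ τ_X, V ∈ τ_Y (deduplicated):
  ∅ × ∅ = {} (∅)
  {μ} × {78} = {(μ,78)}
  {μ} × {79} = {(μ,79)}
  {ν} × {78} = {(ν,78)}
  {ν} × {79} = {(ν,79)}
  {μ} × {77, 79} = {(μ,77), (μ,79)}
  {μ} × {78, 79} = {(μ,78), (μ,79)}
  {μ, ν} × {78} = {(μ,78), (ν,78)}
  {μ, ν} × {79} = {(μ,79), (ν,79)}
  {ν} × {77, 79} = {(ν,77), (ν,79)}
  {ν} × {78, 79} = {(ν,78), (ν,79)}
  {μ} × {77, 78, 79} = {(μ,77), (μ,78), (μ,79)}
  {μ, ν, ξ} × {78} = {(μ,78), (ν,78), (ξ,78)}
  {μ, ν, ξ} × {79} = {(μ,79), (ν,79), (ξ,79)}
  {ν} × {77, 78, 79} = {(ν,77), (ν,78), (ν,79)}
  {μ, ν} × {77, 79} = {(μ,77), (μ,79), (ν,77), (ν,79)}
  {μ, ν} × {78, 79} = {(μ,78), (μ,79), (ν,78), (ν,79)}
  {μ, ν} × {77, 78, 79} = {(μ,77), (μ,78), (μ,79), (ν,77), (ν,78), (ν,79)}
  {μ, ν, ξ} × {77, 79} = {(μ,77), (μ,79), (ν,77), (ν,79), (ξ,77), (ξ,79)}
  {μ, ν, ξ} × {78, 79} = {(μ,78), (μ,79), (ν,78), (ν,79), (ξ,78), (ξ,79)}
  {μ, ν, ξ} × {77, 78, 79} = {(μ,77), (μ,78), (μ,79), (ν,77), (ν,78), (ν,79), (ξ,77), (ξ,78), (ξ,79)}
These 21 distinct sets form the basis B.
Close under arbitrary unions to get τ_{X×Y}; counting gives |τ_{X×Y}| = 70.


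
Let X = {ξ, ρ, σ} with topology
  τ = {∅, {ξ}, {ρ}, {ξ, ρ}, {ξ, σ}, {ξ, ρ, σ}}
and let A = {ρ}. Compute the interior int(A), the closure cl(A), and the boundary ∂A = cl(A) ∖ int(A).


int(A) = {ρ}, cl(A) = {ρ}, ∂A = ∅.

Closed sets in (X, τ) are complements of opens:
  closed(X, τ) = {∅, {ρ}, {σ}, {ξ, σ}, {ρ, σ}, {ξ, ρ, σ}}.
int(A) = ⋃ {U ∈ τ : U ⊆ A}. Opens contained in A: ∅, {ρ}.
Taking the union of these: int(A) = {ρ}.
cl(A) = ⋂ {C closed : A ⊆ C}. Closed sets containing A: {ρ}, {ρ, σ}, {ξ, ρ, σ}.
Intersecting these: cl(A) = {ρ}.
∂A = cl(A) ∖ int(A) = {ρ} ∖ {ρ} = ∅.


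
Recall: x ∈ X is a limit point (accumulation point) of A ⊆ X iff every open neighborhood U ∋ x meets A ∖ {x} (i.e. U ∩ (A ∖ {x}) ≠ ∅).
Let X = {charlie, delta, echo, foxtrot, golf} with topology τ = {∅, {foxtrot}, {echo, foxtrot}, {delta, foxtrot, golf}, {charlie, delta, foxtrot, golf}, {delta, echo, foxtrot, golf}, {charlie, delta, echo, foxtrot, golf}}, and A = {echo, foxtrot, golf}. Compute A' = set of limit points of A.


A' = {charlie, delta, echo, golf}

For each x ∈ X, list the open sets U ∈ τ with x ∈ U, then check whether U ∩ (A ∖ {x}) ≠ ∅ for every such U.
  x = charlie: opens ∋ x are {charlie, delta, foxtrot, golf}, {charlie, delta, echo, foxtrot, golf}; each meets A ∖ {charlie}, so x IS a limit point.
  x = delta: opens ∋ x are {delta, foxtrot, golf}, {charlie, delta, foxtrot, golf}, {delta, echo, foxtrot, golf}, {charlie, delta, echo, foxtrot, golf}; each meets A ∖ {delta}, so x IS a limit point.
  x = echo: opens ∋ x are {echo, foxtrot}, {delta, echo, foxtrot, golf}, {charlie, delta, echo, foxtrot, golf}; each meets A ∖ {echo}, so x IS a limit point.
  x = foxtrot: open {foxtrot} ∋ x has {foxtrot} ∩ (A ∖ {foxtrot}) = ∅, so x is NOT a limit point.
  x = golf: opens ∋ x are {delta, foxtrot, golf}, {charlie, delta, foxtrot, golf}, {delta, echo, foxtrot, golf}, {charlie, delta, echo, foxtrot, golf}; each meets A ∖ {golf}, so x IS a limit point.
Collecting: A' = {charlie, delta, echo, golf}.


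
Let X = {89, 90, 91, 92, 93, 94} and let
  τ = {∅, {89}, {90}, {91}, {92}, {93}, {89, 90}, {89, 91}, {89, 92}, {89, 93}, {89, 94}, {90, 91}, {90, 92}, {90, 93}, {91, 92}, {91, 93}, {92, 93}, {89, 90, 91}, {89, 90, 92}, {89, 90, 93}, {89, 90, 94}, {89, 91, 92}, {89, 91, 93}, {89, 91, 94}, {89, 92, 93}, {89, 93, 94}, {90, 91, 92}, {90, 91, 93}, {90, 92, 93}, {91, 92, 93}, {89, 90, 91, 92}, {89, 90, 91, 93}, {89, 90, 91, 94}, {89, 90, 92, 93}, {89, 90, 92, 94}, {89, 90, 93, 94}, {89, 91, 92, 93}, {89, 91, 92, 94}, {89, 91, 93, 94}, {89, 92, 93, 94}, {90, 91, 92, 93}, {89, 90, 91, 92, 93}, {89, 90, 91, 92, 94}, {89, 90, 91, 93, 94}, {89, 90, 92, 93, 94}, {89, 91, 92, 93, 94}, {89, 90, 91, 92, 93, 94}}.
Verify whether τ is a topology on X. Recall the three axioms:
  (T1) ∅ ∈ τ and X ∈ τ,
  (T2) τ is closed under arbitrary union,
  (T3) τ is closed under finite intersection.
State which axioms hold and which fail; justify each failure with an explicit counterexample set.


τ is NOT a topology on X.

Axiom (T1): ∅ ∈ τ? Yes; X ∈ τ? Yes.
Axiom (T2/T3): check pairwise unions and intersections of members of τ.
Counterexample for (T2): {92} ∪ {89, 94} = {89, 92, 94} ∉ τ. Therefore τ is NOT a topology.


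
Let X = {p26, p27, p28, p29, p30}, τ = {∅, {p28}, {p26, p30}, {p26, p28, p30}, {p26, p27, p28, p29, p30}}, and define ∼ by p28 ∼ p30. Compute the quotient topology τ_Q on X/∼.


X/∼ = {[p26], [p27], [p28=p30], [p29]}; |τ_Q| = 3.

Equivalence classes: [p26], [p27], [p28=p30], [p29].
Quotient map π: X → X/∼ sends p26 ↦ [p26], p27 ↦ [p27], p28 ↦ [p28=p30], p29 ↦ [p29], p30 ↦ [p28=p30].
For each subset V ⊆ X/∼, compute π^{-1}(V) ⊆ X and check whether π^{-1}(V) ∈ τ. V is open in τ_Q iff π^{-1}(V) ∈ τ.
  V = {}: π^{-1}(V) = ∅ ∈ τ ✓.
  V = {[p26]}: π^{-1}(V) = {p26} ∉ τ ✗.
  V = {[p27]}: π^{-1}(V) = {p27} ∉ τ ✗.
  V = {[p26], [p27]}: π^{-1}(V) = {p26, p27} ∉ τ ✗.
  V = {[p28=p30]}: π^{-1}(V) = {p28, p30} ∉ τ ✗.
  V = {[p26], [p28=p30]}: π^{-1}(V) = {p26, p28, p30} ∈ τ ✓.
  V = {[p27], [p28=p30]}: π^{-1}(V) = {p27, p28, p30} ∉ τ ✗.
  V = {[p26], [p27], [p28=p30]}: π^{-1}(V) = {p26, p27, p28, p30} ∉ τ ✗.
  V = {[p29]}: π^{-1}(V) = {p29} ∉ τ ✗.
  V = {[p26], [p29]}: π^{-1}(V) = {p26, p29} ∉ τ ✗.
  V = {[p27], [p29]}: π^{-1}(V) = {p27, p29} ∉ τ ✗.
  V = {[p26], [p27], [p29]}: π^{-1}(V) = {p26, p27, p29} ∉ τ ✗.
  V = {[p28=p30], [p29]}: π^{-1}(V) = {p28, p29, p30} ∉ τ ✗.
  V = {[p26], [p28=p30], [p29]}: π^{-1}(V) = {p26, p28, p29, p30} ∉ τ ✗.
  V = {[p27], [p28=p30], [p29]}: π^{-1}(V) = {p27, p28, p29, p30} ∉ τ ✗.
  V = {[p26], [p27], [p28=p30], [p29]}: π^{-1}(V) = {p26, p27, p28, p29, p30} ∈ τ ✓.
Open sets in the quotient: τ_Q = {{}, {[p26], [p28=p30]}, {[p26], [p27], [p28=p30], [p29]}} (3 elements).


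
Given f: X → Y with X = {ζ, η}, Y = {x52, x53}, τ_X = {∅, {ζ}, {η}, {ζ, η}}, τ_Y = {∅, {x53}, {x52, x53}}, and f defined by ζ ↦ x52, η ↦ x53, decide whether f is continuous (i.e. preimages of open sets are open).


f IS continuous.

Compute f^{-1}(U) for each U ∈ τ_Y:
  U = ∅: f^{-1}(U) = ∅ ∈ τ_X ✓.
  U = {x53}: f^{-1}(U) = {η} ∈ τ_X ✓.
  U = {x52, x53}: f^{-1}(U) = {ζ, η} ∈ τ_X ✓.
Every preimage lies in τ_X, so f IS continuous.


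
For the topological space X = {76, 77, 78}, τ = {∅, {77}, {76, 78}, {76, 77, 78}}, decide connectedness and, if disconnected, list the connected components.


(X, τ) is disconnected; components = [{77}, {76, 78}].

Find clopen sets (U ∈ τ with X ∖ U ∈ τ):
  U = ∅, X ∖ U = {76, 77, 78} — both open, so U is clopen.
  U = {77}, X ∖ U = {76, 78} — both open, so U is clopen.
  U = {76, 78}, X ∖ U = {77} — both open, so U is clopen.
  U = {76, 77, 78}, X ∖ U = ∅ — both open, so U is clopen.
Nontrivial clopen(s) exist: e.g. {77}. So (X, τ) is disconnected.
Compute connected components by grouping points that agree on all clopens:
  component: {77}
  component: {76, 78}


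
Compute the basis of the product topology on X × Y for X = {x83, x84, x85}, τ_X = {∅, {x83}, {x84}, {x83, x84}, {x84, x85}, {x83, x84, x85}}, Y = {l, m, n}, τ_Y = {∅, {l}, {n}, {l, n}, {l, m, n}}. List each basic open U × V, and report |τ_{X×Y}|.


Basis B = {∅ × ∅, {x83} × {l}, {x83} × {n}, {x84} × {l}, {x84} × {n}, {x83} × {l, n}, {x83, x84} × {l}, {x83, x84} × {n}, {x84} × {l, n}, {x84, x85} × {l}, {x84, x85} × {n}, {x83} × {l, m, n}, {x83, x84, x85} × {l}, {x83, x84, x85} × {n}, {x84} × {l, m, n}, {x83, x84} × {l, n}, {x84, x85} × {l, n}, {x83, x84} × {l, m, n}, {x83, x84, x85} × {l, n}, {x84, x85} × {l, m, n}, {x83, x84, x85} × {l, m, n}}; |τ_{X×Y}| = 70.

Enumerate products U × V with U ∈ τ_X, V ∈ τ_Y (deduplicated):
  ∅ × ∅ = {} (∅)
  {x83} × {l} = {(x83,l)}
  {x83} × {n} = {(x83,n)}
  {x84} × {l} = {(x84,l)}
  {x84} × {n} = {(x84,n)}
  {x83} × {l, n} = {(x83,l), (x83,n)}
  {x83, x84} × {l} = {(x83,l), (x84,l)}
  {x83, x84} × {n} = {(x83,n), (x84,n)}
  {x84} × {l, n} = {(x84,l), (x84,n)}
  {x84, x85} × {l} = {(x84,l), (x85,l)}
  {x84, x85} × {n} = {(x84,n), (x85,n)}
  {x83} × {l, m, n} = {(x83,l), (x83,m), (x83,n)}
  {x83, x84, x85} × {l} = {(x83,l), (x84,l), (x85,l)}
  {x83, x84, x85} × {n} = {(x83,n), (x84,n), (x85,n)}
  {x84} × {l, m, n} = {(x84,l), (x84,m), (x84,n)}
  {x83, x84} × {l, n} = {(x83,l), (x83,n), (x84,l), (x84,n)}
  {x84, x85} × {l, n} = {(x84,l), (x84,n), (x85,l), (x85,n)}
  {x83, x84} × {l, m, n} = {(x83,l), (x83,m), (x83,n), (x84,l), (x84,m), (x84,n)}
  {x83, x84, x85} × {l, n} = {(x83,l), (x83,n), (x84,l), (x84,n), (x85,l), (x85,n)}
  {x84, x85} × {l, m, n} = {(x84,l), (x84,m), (x84,n), (x85,l), (x85,m), (x85,n)}
  {x83, x84, x85} × {l, m, n} = {(x83,l), (x83,m), (x83,n), (x84,l), (x84,m), (x84,n), (x85,l), (x85,m), (x85,n)}
These 21 distinct sets form the basis B.
Close under arbitrary unions to get τ_{X×Y}; counting gives |τ_{X×Y}| = 70.


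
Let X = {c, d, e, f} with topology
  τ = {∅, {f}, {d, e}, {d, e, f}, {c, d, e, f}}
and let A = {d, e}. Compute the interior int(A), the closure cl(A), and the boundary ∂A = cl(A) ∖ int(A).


int(A) = {d, e}, cl(A) = {c, d, e}, ∂A = {c}.

Closed sets in (X, τ) are complements of opens:
  closed(X, τ) = {∅, {c}, {c, f}, {c, d, e}, {c, d, e, f}}.
int(A) = ⋃ {U ∈ τ : U ⊆ A}. Opens contained in A: ∅, {d, e}.
Taking the union of these: int(A) = {d, e}.
cl(A) = ⋂ {C closed : A ⊆ C}. Closed sets containing A: {c, d, e}, {c, d, e, f}.
Intersecting these: cl(A) = {c, d, e}.
∂A = cl(A) ∖ int(A) = {c, d, e} ∖ {d, e} = {c}.


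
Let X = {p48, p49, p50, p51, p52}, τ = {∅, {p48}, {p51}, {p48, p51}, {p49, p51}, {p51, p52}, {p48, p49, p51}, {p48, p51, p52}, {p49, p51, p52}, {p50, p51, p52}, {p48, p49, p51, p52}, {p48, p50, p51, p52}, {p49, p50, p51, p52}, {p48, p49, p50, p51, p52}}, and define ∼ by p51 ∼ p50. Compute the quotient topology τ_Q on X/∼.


X/∼ = {[p48], [p49], [p50=p51], [p52]}; |τ_Q| = 6.

Equivalence classes: [p48], [p49], [p50=p51], [p52].
Quotient map π: X → X/∼ sends p48 ↦ [p48], p49 ↦ [p49], p50 ↦ [p50=p51], p51 ↦ [p50=p51], p52 ↦ [p52].
For each subset V ⊆ X/∼, compute π^{-1}(V) ⊆ X and check whether π^{-1}(V) ∈ τ. V is open in τ_Q iff π^{-1}(V) ∈ τ.
  V = {}: π^{-1}(V) = ∅ ∈ τ ✓.
  V = {[p48]}: π^{-1}(V) = {p48} ∈ τ ✓.
  V = {[p49]}: π^{-1}(V) = {p49} ∉ τ ✗.
  V = {[p48], [p49]}: π^{-1}(V) = {p48, p49} ∉ τ ✗.
  V = {[p50=p51]}: π^{-1}(V) = {p50, p51} ∉ τ ✗.
  V = {[p48], [p50=p51]}: π^{-1}(V) = {p48, p50, p51} ∉ τ ✗.
  V = {[p49], [p50=p51]}: π^{-1}(V) = {p49, p50, p51} ∉ τ ✗.
  V = {[p48], [p49], [p50=p51]}: π^{-1}(V) = {p48, p49, p50, p51} ∉ τ ✗.
  V = {[p52]}: π^{-1}(V) = {p52} ∉ τ ✗.
  V = {[p48], [p52]}: π^{-1}(V) = {p48, p52} ∉ τ ✗.
  V = {[p49], [p52]}: π^{-1}(V) = {p49, p52} ∉ τ ✗.
  V = {[p48], [p49], [p52]}: π^{-1}(V) = {p48, p49, p52} ∉ τ ✗.
  V = {[p50=p51], [p52]}: π^{-1}(V) = {p50, p51, p52} ∈ τ ✓.
  V = {[p48], [p50=p51], [p52]}: π^{-1}(V) = {p48, p50, p51, p52} ∈ τ ✓.
  V = {[p49], [p50=p51], [p52]}: π^{-1}(V) = {p49, p50, p51, p52} ∈ τ ✓.
  V = {[p48], [p49], [p50=p51], [p52]}: π^{-1}(V) = {p48, p49, p50, p51, p52} ∈ τ ✓.
Open sets in the quotient: τ_Q = {{}, {[p48]}, {[p50=p51], [p52]}, {[p48], [p50=p51], [p52]}, {[p49], [p50=p51], [p52]}, {[p48], [p49], [p50=p51], [p52]}} (6 elements).


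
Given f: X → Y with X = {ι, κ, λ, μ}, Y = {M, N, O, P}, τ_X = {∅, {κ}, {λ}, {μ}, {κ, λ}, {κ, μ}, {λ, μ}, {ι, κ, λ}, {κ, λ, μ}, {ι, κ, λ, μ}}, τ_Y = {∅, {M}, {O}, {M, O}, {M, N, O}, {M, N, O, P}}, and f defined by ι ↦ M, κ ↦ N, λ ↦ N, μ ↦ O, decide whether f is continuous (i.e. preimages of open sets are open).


f is NOT continuous.

Compute f^{-1}(U) for each U ∈ τ_Y:
  U = ∅: f^{-1}(U) = ∅ ∈ τ_X ✓.
  U = {M}: f^{-1}(U) = {ι} ∉ τ_X ✗.
  U = {O}: f^{-1}(U) = {μ} ∈ τ_X ✓.
  U = {M, O}: f^{-1}(U) = {ι, μ} ∉ τ_X ✗.
  U = {M, N, O}: f^{-1}(U) = {ι, κ, λ, μ} ∈ τ_X ✓.
  U = {M, N, O, P}: f^{-1}(U) = {ι, κ, λ, μ} ∈ τ_X ✓.
Found U = {M} with f^{-1}(U) = {ι} not in τ_X. Therefore f is NOT continuous.


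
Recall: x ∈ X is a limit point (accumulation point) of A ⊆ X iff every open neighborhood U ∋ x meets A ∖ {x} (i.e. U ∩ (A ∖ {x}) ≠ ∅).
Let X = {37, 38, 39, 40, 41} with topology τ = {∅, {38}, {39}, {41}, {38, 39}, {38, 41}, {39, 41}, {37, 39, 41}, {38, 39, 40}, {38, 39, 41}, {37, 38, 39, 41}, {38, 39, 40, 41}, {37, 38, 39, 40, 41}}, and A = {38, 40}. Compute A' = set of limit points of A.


A' = {40}

For each x ∈ X, list the open sets U ∈ τ with x ∈ U, then check whether U ∩ (A ∖ {x}) ≠ ∅ for every such U.
  x = 37: open {37, 39, 41} ∋ x has {37, 39, 41} ∩ (A ∖ {37}) = ∅, so x is NOT a limit point.
  x = 38: open {38} ∋ x has {38} ∩ (A ∖ {38}) = ∅, so x is NOT a limit point.
  x = 39: open {39} ∋ x has {39} ∩ (A ∖ {39}) = ∅, so x is NOT a limit point.
  x = 40: opens ∋ x are {38, 39, 40}, {38, 39, 40, 41}, {37, 38, 39, 40, 41}; each meets A ∖ {40}, so x IS a limit point.
  x = 41: open {41} ∋ x has {41} ∩ (A ∖ {41}) = ∅, so x is NOT a limit point.
Collecting: A' = {40}.


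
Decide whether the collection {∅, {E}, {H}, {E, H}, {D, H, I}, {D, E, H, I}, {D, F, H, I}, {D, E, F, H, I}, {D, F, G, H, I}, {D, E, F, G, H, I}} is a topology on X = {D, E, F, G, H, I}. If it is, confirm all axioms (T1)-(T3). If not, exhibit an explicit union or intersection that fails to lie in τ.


τ IS a topology on X.

Axiom (T1): ∅ ∈ τ? Yes; X ∈ τ? Yes.
Axiom (T2/T3): check pairwise unions and intersections of members of τ.
All pairwise intersections and unions checked — each lies in τ. Therefore τ satisfies (T1), (T2), (T3): it IS a topology on X.


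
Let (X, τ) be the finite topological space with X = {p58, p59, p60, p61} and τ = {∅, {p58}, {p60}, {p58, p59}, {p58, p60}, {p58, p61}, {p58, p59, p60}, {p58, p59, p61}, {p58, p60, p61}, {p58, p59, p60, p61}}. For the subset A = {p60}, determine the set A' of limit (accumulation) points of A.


A' = ∅

For each x ∈ X, list the open sets U ∈ τ with x ∈ U, then check whether U ∩ (A ∖ {x}) ≠ ∅ for every such U.
  x = p58: open {p58} ∋ x has {p58} ∩ (A ∖ {p58}) = ∅, so x is NOT a limit point.
  x = p59: open {p58, p59} ∋ x has {p58, p59} ∩ (A ∖ {p59}) = ∅, so x is NOT a limit point.
  x = p60: open {p60} ∋ x has {p60} ∩ (A ∖ {p60}) = ∅, so x is NOT a limit point.
  x = p61: open {p58, p61} ∋ x has {p58, p61} ∩ (A ∖ {p61}) = ∅, so x is NOT a limit point.
Collecting: A' = ∅.


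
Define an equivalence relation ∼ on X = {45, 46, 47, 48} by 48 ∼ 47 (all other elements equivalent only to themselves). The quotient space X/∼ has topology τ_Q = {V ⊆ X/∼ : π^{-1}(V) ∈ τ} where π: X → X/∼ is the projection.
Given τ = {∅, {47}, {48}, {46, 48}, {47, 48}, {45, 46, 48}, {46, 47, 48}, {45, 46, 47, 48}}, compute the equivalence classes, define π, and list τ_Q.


X/∼ = {[45], [46], [47=48]}; |τ_Q| = 4.

Equivalence classes: [45], [46], [47=48].
Quotient map π: X → X/∼ sends 45 ↦ [45], 46 ↦ [46], 47 ↦ [47=48], 48 ↦ [47=48].
For each subset V ⊆ X/∼, compute π^{-1}(V) ⊆ X and check whether π^{-1}(V) ∈ τ. V is open in τ_Q iff π^{-1}(V) ∈ τ.
  V = {}: π^{-1}(V) = ∅ ∈ τ ✓.
  V = {[45]}: π^{-1}(V) = {45} ∉ τ ✗.
  V = {[46]}: π^{-1}(V) = {46} ∉ τ ✗.
  V = {[45], [46]}: π^{-1}(V) = {45, 46} ∉ τ ✗.
  V = {[47=48]}: π^{-1}(V) = {47, 48} ∈ τ ✓.
  V = {[45], [47=48]}: π^{-1}(V) = {45, 47, 48} ∉ τ ✗.
  V = {[46], [47=48]}: π^{-1}(V) = {46, 47, 48} ∈ τ ✓.
  V = {[45], [46], [47=48]}: π^{-1}(V) = {45, 46, 47, 48} ∈ τ ✓.
Open sets in the quotient: τ_Q = {{}, {[47=48]}, {[46], [47=48]}, {[45], [46], [47=48]}} (4 elements).


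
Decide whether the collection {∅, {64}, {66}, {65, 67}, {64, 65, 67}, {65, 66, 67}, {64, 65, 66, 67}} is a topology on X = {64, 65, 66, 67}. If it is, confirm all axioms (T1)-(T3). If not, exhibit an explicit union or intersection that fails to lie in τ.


τ is NOT a topology on X.

Axiom (T1): ∅ ∈ τ? Yes; X ∈ τ? Yes.
Axiom (T2/T3): check pairwise unions and intersections of members of τ.
Counterexample for (T2): {64} ∪ {66} = {64, 66} ∉ τ. Therefore τ is NOT a topology.


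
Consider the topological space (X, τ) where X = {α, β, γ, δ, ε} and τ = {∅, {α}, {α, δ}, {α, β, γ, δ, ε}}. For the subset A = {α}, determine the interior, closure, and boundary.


int(A) = {α}, cl(A) = {α, β, γ, δ, ε}, ∂A = {β, γ, δ, ε}.

Closed sets in (X, τ) are complements of opens:
  closed(X, τ) = {∅, {β, γ, ε}, {β, γ, δ, ε}, {α, β, γ, δ, ε}}.
int(A) = ⋃ {U ∈ τ : U ⊆ A}. Opens contained in A: ∅, {α}.
Taking the union of these: int(A) = {α}.
cl(A) = ⋂ {C closed : A ⊆ C}. Closed sets containing A: {α, β, γ, δ, ε}.
Intersecting these: cl(A) = {α, β, γ, δ, ε}.
∂A = cl(A) ∖ int(A) = {α, β, γ, δ, ε} ∖ {α} = {β, γ, δ, ε}.
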